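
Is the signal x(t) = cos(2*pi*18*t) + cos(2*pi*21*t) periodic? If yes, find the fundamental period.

f1 = 18 Hz, f2 = 21 Hz
Period T1 = 1/18, T2 = 1/21
Ratio T1/T2 = 21/18, which is rational.
The signal is periodic with fundamental period T = 1/GCD(18,21) = 1/3 s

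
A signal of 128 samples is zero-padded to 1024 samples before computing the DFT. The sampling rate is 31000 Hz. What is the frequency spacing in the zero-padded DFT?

Original DFT: N = 128, resolution = f_s/N = 31000/128 = 3875/16 Hz
Zero-padded DFT: N = 1024, resolution = f_s/N = 31000/1024 = 3875/128 Hz
Zero-padding interpolates the spectrum (finer frequency grid)
but does NOT improve the true spectral resolution (ability to resolve close frequencies).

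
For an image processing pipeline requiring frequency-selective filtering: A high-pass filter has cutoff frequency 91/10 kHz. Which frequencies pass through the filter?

A high-pass filter passes all frequencies above the cutoff frequency 91/10 kHz and attenuates lower frequencies.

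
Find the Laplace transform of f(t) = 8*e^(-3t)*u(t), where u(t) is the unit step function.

Standard Laplace transform pair:
e^(-at)*u(t) <-> 1/(s+a)
With a = 3: L{8*e^(-3t)*u(t)} = 8/(s+3), ROC: Re(s) > -3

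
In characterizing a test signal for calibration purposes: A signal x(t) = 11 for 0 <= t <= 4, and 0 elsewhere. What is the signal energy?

Energy = integral of |x(t)|^2 dt over the signal duration
= 11^2 * 4 = 121 * 4 = 484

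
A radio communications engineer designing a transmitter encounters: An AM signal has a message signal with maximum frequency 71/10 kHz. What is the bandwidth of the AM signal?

In AM (double-sideband), the bandwidth is twice the message frequency.
BW = 2 * f_m = 2 * 71/10 kHz = 71/5 kHz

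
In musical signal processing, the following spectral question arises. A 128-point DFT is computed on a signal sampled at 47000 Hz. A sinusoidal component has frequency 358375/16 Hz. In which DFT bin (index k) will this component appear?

DFT frequency resolution = f_s/N = 47000/128 = 5875/16 Hz
Bin index k = f_signal / resolution = 358375/16 / 5875/16 = 61
The signal frequency 358375/16 Hz falls in DFT bin k = 61.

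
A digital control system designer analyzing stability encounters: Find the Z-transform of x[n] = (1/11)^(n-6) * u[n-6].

Time-shifting property: if X(z) = Z{x[n]}, then Z{x[n-d]} = z^(-d) * X(z)
X(z) = z/(z - 1/11) for x[n] = (1/11)^n * u[n]
Z{x[n-6]} = z^(-6) * z/(z - 1/11) = z^(-5)/(z - 1/11)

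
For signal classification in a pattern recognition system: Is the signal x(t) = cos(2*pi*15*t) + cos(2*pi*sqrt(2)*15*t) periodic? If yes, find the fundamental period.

f1 = 15 Hz, f2 = 15*sqrt(2) Hz
Ratio f2/f1 = sqrt(2), which is irrational.
Since the frequency ratio is irrational, no common period exists.
The signal is not periodic.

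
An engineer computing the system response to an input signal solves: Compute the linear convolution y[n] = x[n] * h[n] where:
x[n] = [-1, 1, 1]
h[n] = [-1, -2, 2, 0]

y[n] = sum_k x[k]*h[n-k]. Output length = len(x) + len(h) - 1 = 3 + 4 - 1 = 6.
y[0] = -1*-1 = 1
y[1] = 1*-1 + -1*-2 = 1
y[2] = 1*-1 + 1*-2 + -1*2 = -5
y[3] = 1*-2 + 1*2 + -1*0 = 0
y[4] = 1*2 + 1*0 = 2
y[5] = 1*0 = 0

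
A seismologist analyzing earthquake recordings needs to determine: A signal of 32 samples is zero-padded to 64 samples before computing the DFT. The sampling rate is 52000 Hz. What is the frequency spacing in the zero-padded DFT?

Original DFT: N = 32, resolution = f_s/N = 52000/32 = 1625 Hz
Zero-padded DFT: N = 64, resolution = f_s/N = 52000/64 = 1625/2 Hz
Zero-padding interpolates the spectrum (finer frequency grid)
but does NOT improve the true spectral resolution (ability to resolve close frequencies).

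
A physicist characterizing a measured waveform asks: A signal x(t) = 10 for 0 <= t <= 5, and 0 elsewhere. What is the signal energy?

Energy = integral of |x(t)|^2 dt over the signal duration
= 10^2 * 5 = 100 * 5 = 500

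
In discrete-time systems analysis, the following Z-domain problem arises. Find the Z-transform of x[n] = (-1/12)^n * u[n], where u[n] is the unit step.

The Z-transform of a^n * u[n] is z/(z-a) for |z| > |a|.
Here a = -1/12, so X(z) = z/(z - (-1/12)) = 12z/(12z + 1)
ROC: |z| > 1/12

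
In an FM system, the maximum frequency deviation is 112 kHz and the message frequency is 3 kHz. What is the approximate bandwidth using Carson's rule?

Carson's rule: BW = 2*(delta_f + f_m)
= 2*(112 + 3) kHz = 230 kHz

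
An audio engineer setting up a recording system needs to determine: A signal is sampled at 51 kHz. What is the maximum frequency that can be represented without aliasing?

The maximum frequency that can be represented without aliasing
is the Nyquist frequency: f_max = f_s / 2 = 51 kHz / 2 = 51/2 kHz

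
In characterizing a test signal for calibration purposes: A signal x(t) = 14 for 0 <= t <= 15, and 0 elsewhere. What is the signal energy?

Energy = integral of |x(t)|^2 dt over the signal duration
= 14^2 * 15 = 196 * 15 = 2940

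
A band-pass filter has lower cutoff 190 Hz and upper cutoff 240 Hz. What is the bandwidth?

Bandwidth = f_high - f_low
= 240 Hz - 190 Hz = 50 Hz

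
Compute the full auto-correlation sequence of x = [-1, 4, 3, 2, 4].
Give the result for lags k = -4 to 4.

r_xx[k] = sum_m x[m]*x[m+k], indexed from 0, for k = -4 to 4:
  r_xx[-4] = x[4]*x[0] = -4
  r_xx[-3] = x[3]*x[0] + x[4]*x[1] = 14
  r_xx[-2] = x[2]*x[0] + x[3]*x[1] + x[4]*x[2] = 17
  r_xx[-1] = x[1]*x[0] + x[2]*x[1] + x[3]*x[2] + x[4]*x[3] = 22
  r_xx[0] = x[0]*x[0] + x[1]*x[1] + x[2]*x[2] + x[3]*x[3] + x[4]*x[4] = 46
  r_xx[1] = x[0]*x[1] + x[1]*x[2] + x[2]*x[3] + x[3]*x[4] = 22
  r_xx[2] = x[0]*x[2] + x[1]*x[3] + x[2]*x[4] = 17
  r_xx[3] = x[0]*x[3] + x[1]*x[4] = 14
  r_xx[4] = x[0]*x[4] = -4
r_xx = [-4, 14, 17, 22, 46, 22, 17, 14, -4]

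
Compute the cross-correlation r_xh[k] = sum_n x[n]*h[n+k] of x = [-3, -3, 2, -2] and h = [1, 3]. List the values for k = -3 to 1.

Both sequences indexed from 0 and zero outside their support.
Lags with overlap: k = -3 to 1.
  r_xh[-3] = x[3]*h[0] = -2
  r_xh[-2] = x[2]*h[0] + x[3]*h[1] = -4
  r_xh[-1] = x[1]*h[0] + x[2]*h[1] = 3
  r_xh[0] = x[0]*h[0] + x[1]*h[1] = -12
  r_xh[1] = x[0]*h[1] = -9
r_xh = [-2, -4, 3, -12, -9] (for k = -3, ..., 1)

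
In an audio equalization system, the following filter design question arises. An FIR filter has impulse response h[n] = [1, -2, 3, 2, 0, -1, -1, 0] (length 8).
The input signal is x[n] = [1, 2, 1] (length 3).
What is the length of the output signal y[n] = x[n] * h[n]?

For linear convolution, the output length is:
len(y) = len(x) + len(h) - 1 = 3 + 8 - 1 = 10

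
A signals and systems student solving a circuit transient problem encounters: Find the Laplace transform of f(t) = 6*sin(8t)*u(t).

Standard pair: sin(wt)*u(t) <-> w/(s^2+w^2)
With w = 8: L{6*sin(8t)*u(t)} = 48/(s^2+64)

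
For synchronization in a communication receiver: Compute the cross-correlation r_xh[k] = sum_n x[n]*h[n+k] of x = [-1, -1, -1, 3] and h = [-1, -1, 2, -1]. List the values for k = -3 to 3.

Both sequences indexed from 0 and zero outside their support.
Lags with overlap: k = -3 to 3.
  r_xh[-3] = x[3]*h[0] = -3
  r_xh[-2] = x[2]*h[0] + x[3]*h[1] = -2
  r_xh[-1] = x[1]*h[0] + x[2]*h[1] + x[3]*h[2] = 8
  r_xh[0] = x[0]*h[0] + x[1]*h[1] + x[2]*h[2] + x[3]*h[3] = -3
  r_xh[1] = x[0]*h[1] + x[1]*h[2] + x[2]*h[3] = 0
  r_xh[2] = x[0]*h[2] + x[1]*h[3] = -1
  r_xh[3] = x[0]*h[3] = 1
r_xh = [-3, -2, 8, -3, 0, -1, 1] (for k = -3, ..., 3)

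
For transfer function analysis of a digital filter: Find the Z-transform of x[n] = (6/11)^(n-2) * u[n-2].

Time-shifting property: if X(z) = Z{x[n]}, then Z{x[n-d]} = z^(-d) * X(z)
X(z) = z/(z - 6/11) for x[n] = (6/11)^n * u[n]
Z{x[n-2]} = z^(-2) * z/(z - 6/11) = z^(-1)/(z - 6/11)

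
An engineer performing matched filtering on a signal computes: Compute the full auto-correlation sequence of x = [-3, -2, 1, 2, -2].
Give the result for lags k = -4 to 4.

r_xx[k] = sum_m x[m]*x[m+k], indexed from 0, for k = -4 to 4:
  r_xx[-4] = x[4]*x[0] = 6
  r_xx[-3] = x[3]*x[0] + x[4]*x[1] = -2
  r_xx[-2] = x[2]*x[0] + x[3]*x[1] + x[4]*x[2] = -9
  r_xx[-1] = x[1]*x[0] + x[2]*x[1] + x[3]*x[2] + x[4]*x[3] = 2
  r_xx[0] = x[0]*x[0] + x[1]*x[1] + x[2]*x[2] + x[3]*x[3] + x[4]*x[4] = 22
  r_xx[1] = x[0]*x[1] + x[1]*x[2] + x[2]*x[3] + x[3]*x[4] = 2
  r_xx[2] = x[0]*x[2] + x[1]*x[3] + x[2]*x[4] = -9
  r_xx[3] = x[0]*x[3] + x[1]*x[4] = -2
  r_xx[4] = x[0]*x[4] = 6
r_xx = [6, -2, -9, 2, 22, 2, -9, -2, 6]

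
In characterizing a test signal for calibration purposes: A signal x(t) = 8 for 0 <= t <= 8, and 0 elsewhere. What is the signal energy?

Energy = integral of |x(t)|^2 dt over the signal duration
= 8^2 * 8 = 64 * 8 = 512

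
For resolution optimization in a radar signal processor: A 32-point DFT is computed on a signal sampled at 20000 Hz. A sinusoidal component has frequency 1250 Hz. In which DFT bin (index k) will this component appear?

DFT frequency resolution = f_s/N = 20000/32 = 625 Hz
Bin index k = f_signal / resolution = 1250 / 625 = 2
The signal frequency 1250 Hz falls in DFT bin k = 2.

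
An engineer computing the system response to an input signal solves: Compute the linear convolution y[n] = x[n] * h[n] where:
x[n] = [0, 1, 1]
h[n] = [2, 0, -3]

y[n] = sum_k x[k]*h[n-k]. Output length = len(x) + len(h) - 1 = 3 + 3 - 1 = 5.
y[0] = 0*2 = 0
y[1] = 1*2 + 0*0 = 2
y[2] = 1*2 + 1*0 + 0*-3 = 2
y[3] = 1*0 + 1*-3 = -3
y[4] = 1*-3 = -3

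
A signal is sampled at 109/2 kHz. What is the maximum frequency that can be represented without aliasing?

The maximum frequency that can be represented without aliasing
is the Nyquist frequency: f_max = f_s / 2 = 109/2 kHz / 2 = 109/4 kHz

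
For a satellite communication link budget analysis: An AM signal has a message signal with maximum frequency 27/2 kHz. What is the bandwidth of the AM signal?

In AM (double-sideband), the bandwidth is twice the message frequency.
BW = 2 * f_m = 2 * 27/2 kHz = 27 kHz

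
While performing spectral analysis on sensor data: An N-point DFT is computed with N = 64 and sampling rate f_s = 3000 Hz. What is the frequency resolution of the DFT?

DFT frequency resolution = f_s / N
= 3000 / 64 = 375/8 Hz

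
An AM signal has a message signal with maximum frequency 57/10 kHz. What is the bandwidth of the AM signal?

In AM (double-sideband), the bandwidth is twice the message frequency.
BW = 2 * f_m = 2 * 57/10 kHz = 57/5 kHz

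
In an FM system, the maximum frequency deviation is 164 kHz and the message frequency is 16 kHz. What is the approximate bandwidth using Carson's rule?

Carson's rule: BW = 2*(delta_f + f_m)
= 2*(164 + 16) kHz = 360 kHz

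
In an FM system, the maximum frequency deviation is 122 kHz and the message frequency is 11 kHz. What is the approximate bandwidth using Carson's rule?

Carson's rule: BW = 2*(delta_f + f_m)
= 2*(122 + 11) kHz = 266 kHz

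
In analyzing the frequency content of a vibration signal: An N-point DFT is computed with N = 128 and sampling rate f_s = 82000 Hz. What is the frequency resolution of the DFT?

DFT frequency resolution = f_s / N
= 82000 / 128 = 5125/8 Hz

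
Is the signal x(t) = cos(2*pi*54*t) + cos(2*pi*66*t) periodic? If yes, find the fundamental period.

f1 = 54 Hz, f2 = 66 Hz
Period T1 = 1/54, T2 = 1/66
Ratio T1/T2 = 66/54, which is rational.
The signal is periodic with fundamental period T = 1/GCD(54,66) = 1/6 s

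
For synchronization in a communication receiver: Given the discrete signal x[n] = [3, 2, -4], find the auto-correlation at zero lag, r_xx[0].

The auto-correlation at zero lag r_xx[0] equals the signal energy.
r_xx[0] = sum of x[n]^2 = 3^2 + 2^2 + (-4)^2
= 9 + 4 + 16 = 29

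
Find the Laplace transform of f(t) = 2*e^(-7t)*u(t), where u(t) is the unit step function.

Standard Laplace transform pair:
e^(-at)*u(t) <-> 1/(s+a)
With a = 7: L{2*e^(-7t)*u(t)} = 2/(s+7), ROC: Re(s) > -7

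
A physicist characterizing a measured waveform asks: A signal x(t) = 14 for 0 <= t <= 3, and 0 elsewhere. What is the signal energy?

Energy = integral of |x(t)|^2 dt over the signal duration
= 14^2 * 3 = 196 * 3 = 588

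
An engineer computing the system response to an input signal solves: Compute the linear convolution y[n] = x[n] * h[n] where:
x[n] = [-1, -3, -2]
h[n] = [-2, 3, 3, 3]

y[n] = sum_k x[k]*h[n-k]. Output length = len(x) + len(h) - 1 = 3 + 4 - 1 = 6.
y[0] = -1*-2 = 2
y[1] = -3*-2 + -1*3 = 3
y[2] = -2*-2 + -3*3 + -1*3 = -8
y[3] = -2*3 + -3*3 + -1*3 = -18
y[4] = -2*3 + -3*3 = -15
y[5] = -2*3 = -6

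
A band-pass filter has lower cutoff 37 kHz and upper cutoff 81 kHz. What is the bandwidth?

Bandwidth = f_high - f_low
= 81 kHz - 37 kHz = 44 kHz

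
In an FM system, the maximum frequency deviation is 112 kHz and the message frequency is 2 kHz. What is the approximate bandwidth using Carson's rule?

Carson's rule: BW = 2*(delta_f + f_m)
= 2*(112 + 2) kHz = 228 kHz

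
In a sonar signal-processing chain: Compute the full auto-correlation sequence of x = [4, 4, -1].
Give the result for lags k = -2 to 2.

r_xx[k] = sum_m x[m]*x[m+k], indexed from 0, for k = -2 to 2:
  r_xx[-2] = x[2]*x[0] = -4
  r_xx[-1] = x[1]*x[0] + x[2]*x[1] = 12
  r_xx[0] = x[0]*x[0] + x[1]*x[1] + x[2]*x[2] = 33
  r_xx[1] = x[0]*x[1] + x[1]*x[2] = 12
  r_xx[2] = x[0]*x[2] = -4
r_xx = [-4, 12, 33, 12, -4]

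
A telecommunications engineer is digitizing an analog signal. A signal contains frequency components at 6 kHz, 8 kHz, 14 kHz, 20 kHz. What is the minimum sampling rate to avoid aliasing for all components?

The highest frequency component is f_max = 20 kHz.
Nyquist rate = 2 * f_max = 2 * 20 kHz = 40 kHz.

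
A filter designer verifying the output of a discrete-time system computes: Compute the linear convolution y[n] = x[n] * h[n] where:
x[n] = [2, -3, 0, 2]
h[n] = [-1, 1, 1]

y[n] = sum_k x[k]*h[n-k]. Output length = len(x) + len(h) - 1 = 4 + 3 - 1 = 6.
y[0] = 2*-1 = -2
y[1] = -3*-1 + 2*1 = 5
y[2] = 0*-1 + -3*1 + 2*1 = -1
y[3] = 2*-1 + 0*1 + -3*1 = -5
y[4] = 2*1 + 0*1 = 2
y[5] = 2*1 = 2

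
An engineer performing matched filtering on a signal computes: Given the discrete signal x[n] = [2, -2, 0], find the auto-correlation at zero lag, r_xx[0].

The auto-correlation at zero lag r_xx[0] equals the signal energy.
r_xx[0] = sum of x[n]^2 = 2^2 + (-2)^2 + 0^2
= 4 + 4 + 0 = 8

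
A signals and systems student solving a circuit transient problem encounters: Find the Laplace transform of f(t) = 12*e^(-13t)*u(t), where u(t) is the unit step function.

Standard Laplace transform pair:
e^(-at)*u(t) <-> 1/(s+a)
With a = 13: L{12*e^(-13t)*u(t)} = 12/(s+13), ROC: Re(s) > -13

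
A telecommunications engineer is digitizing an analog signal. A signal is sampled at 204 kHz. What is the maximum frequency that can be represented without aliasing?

The maximum frequency that can be represented without aliasing
is the Nyquist frequency: f_max = f_s / 2 = 204 kHz / 2 = 102 kHz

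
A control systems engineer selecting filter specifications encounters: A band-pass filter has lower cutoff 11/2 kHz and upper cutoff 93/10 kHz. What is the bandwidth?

Bandwidth = f_high - f_low
= 93/10 kHz - 11/2 kHz = 19/5 kHz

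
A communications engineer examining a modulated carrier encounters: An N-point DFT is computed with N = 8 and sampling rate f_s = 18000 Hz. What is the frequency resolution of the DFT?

DFT frequency resolution = f_s / N
= 18000 / 8 = 2250 Hz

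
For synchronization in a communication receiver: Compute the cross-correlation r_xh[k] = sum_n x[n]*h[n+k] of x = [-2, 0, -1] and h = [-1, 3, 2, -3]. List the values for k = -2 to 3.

Both sequences indexed from 0 and zero outside their support.
Lags with overlap: k = -2 to 3.
  r_xh[-2] = x[2]*h[0] = 1
  r_xh[-1] = x[1]*h[0] + x[2]*h[1] = -3
  r_xh[0] = x[0]*h[0] + x[1]*h[1] + x[2]*h[2] = 0
  r_xh[1] = x[0]*h[1] + x[1]*h[2] + x[2]*h[3] = -3
  r_xh[2] = x[0]*h[2] + x[1]*h[3] = -4
  r_xh[3] = x[0]*h[3] = 6
r_xh = [1, -3, 0, -3, -4, 6] (for k = -2, ..., 3)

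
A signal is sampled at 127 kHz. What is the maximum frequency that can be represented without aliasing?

The maximum frequency that can be represented without aliasing
is the Nyquist frequency: f_max = f_s / 2 = 127 kHz / 2 = 127/2 kHz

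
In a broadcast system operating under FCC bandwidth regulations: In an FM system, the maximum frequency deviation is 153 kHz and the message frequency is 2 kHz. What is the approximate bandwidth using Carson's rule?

Carson's rule: BW = 2*(delta_f + f_m)
= 2*(153 + 2) kHz = 310 kHz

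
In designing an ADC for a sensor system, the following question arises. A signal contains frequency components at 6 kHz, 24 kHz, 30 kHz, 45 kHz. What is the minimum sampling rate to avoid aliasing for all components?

The highest frequency component is f_max = 45 kHz.
Nyquist rate = 2 * f_max = 2 * 45 kHz = 90 kHz.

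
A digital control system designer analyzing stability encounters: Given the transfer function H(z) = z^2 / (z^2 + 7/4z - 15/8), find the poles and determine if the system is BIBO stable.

Poles are roots of the denominator: z^2 + 7/4z - 15/8 = 0.
Quadratic formula: z = [-(7/4) +/- sqrt((7/4)^2 - 4*(-15/8))] / 2
Discriminant = 49/16 + 15/2 = 169/16; sqrt = 13/4.
z = (-7/4 +/- 13/4) / 2 => z = 3/4 or z = -5/2.
|p1| = 5/2, |p2| = 3/4.
For BIBO stability, all poles must lie inside the unit circle (|p| < 1).
System is UNSTABLE since at least one |p| >= 1.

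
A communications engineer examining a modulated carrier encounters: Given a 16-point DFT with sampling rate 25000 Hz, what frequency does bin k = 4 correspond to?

The frequency of DFT bin k is: f_k = k * f_s / N
f_4 = 4 * 25000 / 16 = 6250 Hz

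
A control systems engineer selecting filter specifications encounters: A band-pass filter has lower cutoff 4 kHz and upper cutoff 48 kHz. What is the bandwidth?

Bandwidth = f_high - f_low
= 48 kHz - 4 kHz = 44 kHz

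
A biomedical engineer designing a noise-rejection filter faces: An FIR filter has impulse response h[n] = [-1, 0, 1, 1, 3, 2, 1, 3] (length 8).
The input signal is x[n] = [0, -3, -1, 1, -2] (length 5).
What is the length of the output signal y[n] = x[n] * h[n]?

For linear convolution, the output length is:
len(y) = len(x) + len(h) - 1 = 5 + 8 - 1 = 12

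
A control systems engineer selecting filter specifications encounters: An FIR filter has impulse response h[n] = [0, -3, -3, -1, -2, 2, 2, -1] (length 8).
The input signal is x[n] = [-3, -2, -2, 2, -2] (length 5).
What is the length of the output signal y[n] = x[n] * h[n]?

For linear convolution, the output length is:
len(y) = len(x) + len(h) - 1 = 5 + 8 - 1 = 12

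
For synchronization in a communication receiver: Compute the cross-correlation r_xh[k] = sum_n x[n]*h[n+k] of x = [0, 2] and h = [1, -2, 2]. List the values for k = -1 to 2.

Both sequences indexed from 0 and zero outside their support.
Lags with overlap: k = -1 to 2.
  r_xh[-1] = x[1]*h[0] = 2
  r_xh[0] = x[0]*h[0] + x[1]*h[1] = -4
  r_xh[1] = x[0]*h[1] + x[1]*h[2] = 4
  r_xh[2] = x[0]*h[2] = 0
r_xh = [2, -4, 4, 0] (for k = -1, ..., 2)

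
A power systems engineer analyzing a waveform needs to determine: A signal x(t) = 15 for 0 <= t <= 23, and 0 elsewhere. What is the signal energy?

Energy = integral of |x(t)|^2 dt over the signal duration
= 15^2 * 23 = 225 * 23 = 5175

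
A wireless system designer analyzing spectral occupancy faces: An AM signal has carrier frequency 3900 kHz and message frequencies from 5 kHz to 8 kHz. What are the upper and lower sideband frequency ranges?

Upper sideband (USB) = fc + [fm_low, fm_high] = 3900 + [5, 8] = [3905, 3908] kHz
Lower sideband (LSB) = fc - [fm_high, fm_low] = 3900 - [8, 5] = [3892, 3895] kHz
Total occupied spectrum: 3892 kHz to 3908 kHz (plus carrier at 3900 kHz)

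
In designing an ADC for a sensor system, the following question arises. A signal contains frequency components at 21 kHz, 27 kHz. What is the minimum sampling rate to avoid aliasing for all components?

The highest frequency component is f_max = 27 kHz.
Nyquist rate = 2 * f_max = 2 * 27 kHz = 54 kHz.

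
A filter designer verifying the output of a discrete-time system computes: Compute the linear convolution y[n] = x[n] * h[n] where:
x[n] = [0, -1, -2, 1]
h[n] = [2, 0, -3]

y[n] = sum_k x[k]*h[n-k]. Output length = len(x) + len(h) - 1 = 4 + 3 - 1 = 6.
y[0] = 0*2 = 0
y[1] = -1*2 + 0*0 = -2
y[2] = -2*2 + -1*0 + 0*-3 = -4
y[3] = 1*2 + -2*0 + -1*-3 = 5
y[4] = 1*0 + -2*-3 = 6
y[5] = 1*-3 = -3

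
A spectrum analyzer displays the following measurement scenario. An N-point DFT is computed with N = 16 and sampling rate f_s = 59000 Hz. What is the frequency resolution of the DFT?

DFT frequency resolution = f_s / N
= 59000 / 16 = 7375/2 Hz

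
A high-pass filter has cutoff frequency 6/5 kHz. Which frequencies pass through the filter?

A high-pass filter passes all frequencies above the cutoff frequency 6/5 kHz and attenuates lower frequencies.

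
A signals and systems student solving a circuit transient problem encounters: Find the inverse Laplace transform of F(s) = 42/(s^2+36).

Standard pair: w/(s^2+w^2) <-> sin(wt)*u(t)
Recognize w^2 = 36, so w = 6; numerator 42 = 7*6.
f(t) = 7*sin(6t)*u(t)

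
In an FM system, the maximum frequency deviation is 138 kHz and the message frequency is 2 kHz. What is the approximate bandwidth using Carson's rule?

Carson's rule: BW = 2*(delta_f + f_m)
= 2*(138 + 2) kHz = 280 kHz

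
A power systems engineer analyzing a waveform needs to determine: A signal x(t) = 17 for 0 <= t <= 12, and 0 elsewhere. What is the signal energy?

Energy = integral of |x(t)|^2 dt over the signal duration
= 17^2 * 12 = 289 * 12 = 3468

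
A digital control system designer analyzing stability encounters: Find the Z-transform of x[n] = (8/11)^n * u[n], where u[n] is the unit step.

The Z-transform of a^n * u[n] is z/(z-a) for |z| > |a|.
Here a = 8/11, so X(z) = z/(z - (8/11)) = 11z/(11z - 8)
ROC: |z| > 8/11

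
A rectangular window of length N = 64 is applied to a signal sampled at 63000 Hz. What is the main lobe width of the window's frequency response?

For a rectangular window of length N,
the main lobe width in frequency is 2*f_s/N.
= 2*63000/64 = 7875/4 Hz
This determines the minimum frequency separation for resolving two sinusoids.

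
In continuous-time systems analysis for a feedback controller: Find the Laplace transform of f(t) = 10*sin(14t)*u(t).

Standard pair: sin(wt)*u(t) <-> w/(s^2+w^2)
With w = 14: L{10*sin(14t)*u(t)} = 140/(s^2+196)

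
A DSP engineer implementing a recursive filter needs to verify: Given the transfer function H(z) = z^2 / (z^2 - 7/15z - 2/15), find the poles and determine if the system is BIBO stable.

Poles are roots of the denominator: z^2 - 7/15z - 2/15 = 0.
Quadratic formula: z = [-(-7/15) +/- sqrt((-7/15)^2 - 4*(-2/15))] / 2
Discriminant = 49/225 + 8/15 = 169/225; sqrt = 13/15.
z = (7/15 +/- 13/15) / 2 => z = 2/3 or z = -1/5.
|p1| = 2/3, |p2| = 1/5.
For BIBO stability, all poles must lie inside the unit circle (|p| < 1).
System is STABLE since both |p| < 1.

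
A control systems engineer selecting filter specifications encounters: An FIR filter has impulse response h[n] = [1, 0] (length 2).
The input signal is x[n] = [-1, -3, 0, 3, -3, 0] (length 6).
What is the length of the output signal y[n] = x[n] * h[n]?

For linear convolution, the output length is:
len(y) = len(x) + len(h) - 1 = 6 + 2 - 1 = 7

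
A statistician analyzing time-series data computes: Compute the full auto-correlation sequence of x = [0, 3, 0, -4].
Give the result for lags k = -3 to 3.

r_xx[k] = sum_m x[m]*x[m+k], indexed from 0, for k = -3 to 3:
  r_xx[-3] = x[3]*x[0] = 0
  r_xx[-2] = x[2]*x[0] + x[3]*x[1] = -12
  r_xx[-1] = x[1]*x[0] + x[2]*x[1] + x[3]*x[2] = 0
  r_xx[0] = x[0]*x[0] + x[1]*x[1] + x[2]*x[2] + x[3]*x[3] = 25
  r_xx[1] = x[0]*x[1] + x[1]*x[2] + x[2]*x[3] = 0
  r_xx[2] = x[0]*x[2] + x[1]*x[3] = -12
  r_xx[3] = x[0]*x[3] = 0
r_xx = [0, -12, 0, 25, 0, -12, 0]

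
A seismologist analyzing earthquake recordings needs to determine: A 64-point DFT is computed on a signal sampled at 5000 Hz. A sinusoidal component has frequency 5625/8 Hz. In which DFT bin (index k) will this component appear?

DFT frequency resolution = f_s/N = 5000/64 = 625/8 Hz
Bin index k = f_signal / resolution = 5625/8 / 625/8 = 9
The signal frequency 5625/8 Hz falls in DFT bin k = 9.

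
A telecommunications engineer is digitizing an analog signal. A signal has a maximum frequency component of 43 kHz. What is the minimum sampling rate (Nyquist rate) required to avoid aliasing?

By the Nyquist-Shannon sampling theorem,
the minimum sampling rate (Nyquist rate) must be at least 2 * f_max.
Nyquist rate = 2 * 43 kHz = 86 kHz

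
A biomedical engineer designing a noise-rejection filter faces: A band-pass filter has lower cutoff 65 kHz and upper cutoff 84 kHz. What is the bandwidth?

Bandwidth = f_high - f_low
= 84 kHz - 65 kHz = 19 kHz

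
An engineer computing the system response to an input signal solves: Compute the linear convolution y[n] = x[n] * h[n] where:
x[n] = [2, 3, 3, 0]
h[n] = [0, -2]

y[n] = sum_k x[k]*h[n-k]. Output length = len(x) + len(h) - 1 = 4 + 2 - 1 = 5.
y[0] = 2*0 = 0
y[1] = 3*0 + 2*-2 = -4
y[2] = 3*0 + 3*-2 = -6
y[3] = 0*0 + 3*-2 = -6
y[4] = 0*-2 = 0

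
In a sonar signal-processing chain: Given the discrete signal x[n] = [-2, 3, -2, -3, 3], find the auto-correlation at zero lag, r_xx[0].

The auto-correlation at zero lag r_xx[0] equals the signal energy.
r_xx[0] = sum of x[n]^2 = (-2)^2 + 3^2 + (-2)^2 + (-3)^2 + 3^2
= 4 + 9 + 4 + 9 + 9 = 35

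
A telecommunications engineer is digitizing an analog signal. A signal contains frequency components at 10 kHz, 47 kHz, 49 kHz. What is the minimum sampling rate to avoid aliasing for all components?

The highest frequency component is f_max = 49 kHz.
Nyquist rate = 2 * f_max = 2 * 49 kHz = 98 kHz.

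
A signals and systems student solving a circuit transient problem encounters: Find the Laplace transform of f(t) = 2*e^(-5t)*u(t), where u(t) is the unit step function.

Standard Laplace transform pair:
e^(-at)*u(t) <-> 1/(s+a)
With a = 5: L{2*e^(-5t)*u(t)} = 2/(s+5), ROC: Re(s) > -5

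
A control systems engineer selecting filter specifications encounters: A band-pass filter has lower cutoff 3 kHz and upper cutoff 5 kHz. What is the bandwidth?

Bandwidth = f_high - f_low
= 5 kHz - 3 kHz = 2 kHz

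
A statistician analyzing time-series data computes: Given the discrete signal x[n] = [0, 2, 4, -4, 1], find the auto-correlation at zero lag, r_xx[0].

The auto-correlation at zero lag r_xx[0] equals the signal energy.
r_xx[0] = sum of x[n]^2 = 0^2 + 2^2 + 4^2 + (-4)^2 + 1^2
= 0 + 4 + 16 + 16 + 1 = 37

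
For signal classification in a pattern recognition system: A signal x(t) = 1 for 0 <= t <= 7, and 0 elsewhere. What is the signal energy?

Energy = integral of |x(t)|^2 dt over the signal duration
= 1^2 * 7 = 1 * 7 = 7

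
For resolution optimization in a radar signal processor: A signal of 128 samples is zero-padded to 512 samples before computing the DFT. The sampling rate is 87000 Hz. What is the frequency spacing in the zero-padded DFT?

Original DFT: N = 128, resolution = f_s/N = 87000/128 = 10875/16 Hz
Zero-padded DFT: N = 512, resolution = f_s/N = 87000/512 = 10875/64 Hz
Zero-padding interpolates the spectrum (finer frequency grid)
but does NOT improve the true spectral resolution (ability to resolve close frequencies).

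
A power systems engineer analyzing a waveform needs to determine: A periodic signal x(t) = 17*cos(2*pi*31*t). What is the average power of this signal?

Average power of A*cos(wt) is A^2/2.
P = 17^2 / 2 = 289/2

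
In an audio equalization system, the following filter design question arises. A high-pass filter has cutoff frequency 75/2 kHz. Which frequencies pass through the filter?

A high-pass filter passes all frequencies above the cutoff frequency 75/2 kHz and attenuates lower frequencies.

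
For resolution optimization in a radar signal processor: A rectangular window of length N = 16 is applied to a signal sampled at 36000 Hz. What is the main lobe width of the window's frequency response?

For a rectangular window of length N,
the main lobe width in frequency is 2*f_s/N.
= 2*36000/16 = 4500 Hz
This determines the minimum frequency separation for resolving two sinusoids.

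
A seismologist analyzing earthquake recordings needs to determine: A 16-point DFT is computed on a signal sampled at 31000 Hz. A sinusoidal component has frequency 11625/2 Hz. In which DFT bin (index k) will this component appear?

DFT frequency resolution = f_s/N = 31000/16 = 3875/2 Hz
Bin index k = f_signal / resolution = 11625/2 / 3875/2 = 3
The signal frequency 11625/2 Hz falls in DFT bin k = 3.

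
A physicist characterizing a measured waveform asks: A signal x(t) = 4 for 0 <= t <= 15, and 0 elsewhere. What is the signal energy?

Energy = integral of |x(t)|^2 dt over the signal duration
= 4^2 * 15 = 16 * 15 = 240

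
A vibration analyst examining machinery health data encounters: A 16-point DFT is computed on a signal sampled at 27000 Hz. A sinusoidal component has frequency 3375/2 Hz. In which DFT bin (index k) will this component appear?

DFT frequency resolution = f_s/N = 27000/16 = 3375/2 Hz
Bin index k = f_signal / resolution = 3375/2 / 3375/2 = 1
The signal frequency 3375/2 Hz falls in DFT bin k = 1.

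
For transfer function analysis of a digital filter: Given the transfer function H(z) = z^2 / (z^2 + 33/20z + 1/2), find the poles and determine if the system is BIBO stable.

Poles are roots of the denominator: z^2 + 33/20z + 1/2 = 0.
Quadratic formula: z = [-(33/20) +/- sqrt((33/20)^2 - 4*(1/2))] / 2
Discriminant = 1089/400 - 2 = 289/400; sqrt = 17/20.
z = (-33/20 +/- 17/20) / 2 => z = -2/5 or z = -5/4.
|p1| = 5/4, |p2| = 2/5.
For BIBO stability, all poles must lie inside the unit circle (|p| < 1).
System is UNSTABLE since at least one |p| >= 1.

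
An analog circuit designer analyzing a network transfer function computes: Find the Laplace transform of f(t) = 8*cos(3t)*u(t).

Standard pair: cos(wt)*u(t) <-> s/(s^2+w^2)
With w = 3: L{8*cos(3t)*u(t)} = 8s/(s^2+9)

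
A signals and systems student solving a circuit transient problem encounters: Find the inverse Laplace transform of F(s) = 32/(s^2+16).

Standard pair: w/(s^2+w^2) <-> sin(wt)*u(t)
Recognize w^2 = 16, so w = 4; numerator 32 = 8*4.
f(t) = 8*sin(4t)*u(t)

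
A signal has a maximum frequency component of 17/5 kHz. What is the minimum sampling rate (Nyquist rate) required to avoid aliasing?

By the Nyquist-Shannon sampling theorem,
the minimum sampling rate (Nyquist rate) must be at least 2 * f_max.
Nyquist rate = 2 * 17/5 kHz = 34/5 kHz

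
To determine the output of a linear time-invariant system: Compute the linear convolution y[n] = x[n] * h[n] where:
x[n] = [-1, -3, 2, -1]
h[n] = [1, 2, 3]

y[n] = sum_k x[k]*h[n-k]. Output length = len(x) + len(h) - 1 = 4 + 3 - 1 = 6.
y[0] = -1*1 = -1
y[1] = -3*1 + -1*2 = -5
y[2] = 2*1 + -3*2 + -1*3 = -7
y[3] = -1*1 + 2*2 + -3*3 = -6
y[4] = -1*2 + 2*3 = 4
y[5] = -1*3 = -3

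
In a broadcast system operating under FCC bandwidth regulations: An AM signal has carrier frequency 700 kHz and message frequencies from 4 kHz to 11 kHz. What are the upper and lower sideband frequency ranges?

Upper sideband (USB) = fc + [fm_low, fm_high] = 700 + [4, 11] = [704, 711] kHz
Lower sideband (LSB) = fc - [fm_high, fm_low] = 700 - [11, 4] = [689, 696] kHz
Total occupied spectrum: 689 kHz to 711 kHz (plus carrier at 700 kHz)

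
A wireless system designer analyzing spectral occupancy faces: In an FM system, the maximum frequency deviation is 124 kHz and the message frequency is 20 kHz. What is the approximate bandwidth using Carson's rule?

Carson's rule: BW = 2*(delta_f + f_m)
= 2*(124 + 20) kHz = 288 kHz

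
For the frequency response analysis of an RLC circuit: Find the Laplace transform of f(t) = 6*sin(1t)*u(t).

Standard pair: sin(wt)*u(t) <-> w/(s^2+w^2)
With w = 1: L{6*sin(1t)*u(t)} = 6/(s^2+1)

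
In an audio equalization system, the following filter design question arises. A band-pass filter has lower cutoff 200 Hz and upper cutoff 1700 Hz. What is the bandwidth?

Bandwidth = f_high - f_low
= 1700 Hz - 200 Hz = 1500 Hz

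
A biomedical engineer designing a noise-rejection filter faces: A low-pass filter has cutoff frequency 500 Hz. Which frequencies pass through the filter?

A low-pass filter passes all frequencies below the cutoff frequency 500 Hz and attenuates higher frequencies.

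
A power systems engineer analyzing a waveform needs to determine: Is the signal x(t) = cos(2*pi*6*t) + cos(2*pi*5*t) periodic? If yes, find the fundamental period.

f1 = 6 Hz, f2 = 5 Hz
Period T1 = 1/6, T2 = 1/5
Ratio T1/T2 = 5/6, which is rational.
The signal is periodic with fundamental period T = 1/GCD(6,5) = 1 s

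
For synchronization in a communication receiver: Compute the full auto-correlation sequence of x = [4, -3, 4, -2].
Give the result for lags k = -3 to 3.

r_xx[k] = sum_m x[m]*x[m+k], indexed from 0, for k = -3 to 3:
  r_xx[-3] = x[3]*x[0] = -8
  r_xx[-2] = x[2]*x[0] + x[3]*x[1] = 22
  r_xx[-1] = x[1]*x[0] + x[2]*x[1] + x[3]*x[2] = -32
  r_xx[0] = x[0]*x[0] + x[1]*x[1] + x[2]*x[2] + x[3]*x[3] = 45
  r_xx[1] = x[0]*x[1] + x[1]*x[2] + x[2]*x[3] = -32
  r_xx[2] = x[0]*x[2] + x[1]*x[3] = 22
  r_xx[3] = x[0]*x[3] = -8
r_xx = [-8, 22, -32, 45, -32, 22, -8]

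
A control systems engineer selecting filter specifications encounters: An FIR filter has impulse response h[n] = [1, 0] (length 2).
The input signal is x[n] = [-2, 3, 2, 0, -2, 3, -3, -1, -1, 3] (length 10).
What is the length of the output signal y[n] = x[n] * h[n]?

For linear convolution, the output length is:
len(y) = len(x) + len(h) - 1 = 10 + 2 - 1 = 11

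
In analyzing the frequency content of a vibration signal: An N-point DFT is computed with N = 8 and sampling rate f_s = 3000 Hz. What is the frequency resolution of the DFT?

DFT frequency resolution = f_s / N
= 3000 / 8 = 375 Hz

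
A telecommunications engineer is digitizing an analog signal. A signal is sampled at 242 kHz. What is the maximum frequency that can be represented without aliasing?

The maximum frequency that can be represented without aliasing
is the Nyquist frequency: f_max = f_s / 2 = 242 kHz / 2 = 121 kHz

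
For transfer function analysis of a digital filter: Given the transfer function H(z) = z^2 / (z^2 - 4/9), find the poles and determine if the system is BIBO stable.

Poles are roots of the denominator: z^2 - 4/9 = 0.
Quadratic formula: z = [-(0) +/- sqrt((0)^2 - 4*(-4/9))] / 2
Discriminant = 0 + 16/9 = 16/9; sqrt = 4/3.
z = (0 +/- 4/3) / 2 => z = 2/3 or z = -2/3.
|p1| = 2/3, |p2| = 2/3.
For BIBO stability, all poles must lie inside the unit circle (|p| < 1).
System is STABLE since both |p| < 1.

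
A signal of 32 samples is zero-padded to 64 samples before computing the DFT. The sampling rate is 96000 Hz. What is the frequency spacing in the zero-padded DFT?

Original DFT: N = 32, resolution = f_s/N = 96000/32 = 3000 Hz
Zero-padded DFT: N = 64, resolution = f_s/N = 96000/64 = 1500 Hz
Zero-padding interpolates the spectrum (finer frequency grid)
but does NOT improve the true spectral resolution (ability to resolve close frequencies).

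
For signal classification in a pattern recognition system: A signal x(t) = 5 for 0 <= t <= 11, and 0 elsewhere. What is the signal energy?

Energy = integral of |x(t)|^2 dt over the signal duration
= 5^2 * 11 = 25 * 11 = 275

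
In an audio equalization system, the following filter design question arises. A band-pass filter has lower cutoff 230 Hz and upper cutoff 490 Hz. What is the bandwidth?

Bandwidth = f_high - f_low
= 490 Hz - 230 Hz = 260 Hz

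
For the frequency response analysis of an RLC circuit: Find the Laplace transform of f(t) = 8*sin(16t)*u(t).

Standard pair: sin(wt)*u(t) <-> w/(s^2+w^2)
With w = 16: L{8*sin(16t)*u(t)} = 128/(s^2+256)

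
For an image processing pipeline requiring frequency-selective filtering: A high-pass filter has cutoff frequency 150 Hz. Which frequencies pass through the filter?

A high-pass filter passes all frequencies above the cutoff frequency 150 Hz and attenuates lower frequencies.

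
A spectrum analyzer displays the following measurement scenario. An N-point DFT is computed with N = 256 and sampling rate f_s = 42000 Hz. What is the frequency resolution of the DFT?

DFT frequency resolution = f_s / N
= 42000 / 256 = 2625/16 Hz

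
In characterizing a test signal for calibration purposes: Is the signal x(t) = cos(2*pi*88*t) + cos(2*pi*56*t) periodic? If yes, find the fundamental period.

f1 = 88 Hz, f2 = 56 Hz
Period T1 = 1/88, T2 = 1/56
Ratio T1/T2 = 56/88, which is rational.
The signal is periodic with fundamental period T = 1/GCD(88,56) = 1/8 s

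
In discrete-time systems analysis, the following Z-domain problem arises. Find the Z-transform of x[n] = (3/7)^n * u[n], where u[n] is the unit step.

The Z-transform of a^n * u[n] is z/(z-a) for |z| > |a|.
Here a = 3/7, so X(z) = z/(z - (3/7)) = 7z/(7z - 3)
ROC: |z| > 3/7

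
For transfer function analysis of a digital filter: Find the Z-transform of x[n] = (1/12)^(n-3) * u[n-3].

Time-shifting property: if X(z) = Z{x[n]}, then Z{x[n-d]} = z^(-d) * X(z)
X(z) = z/(z - 1/12) for x[n] = (1/12)^n * u[n]
Z{x[n-3]} = z^(-3) * z/(z - 1/12) = z^(-2)/(z - 1/12)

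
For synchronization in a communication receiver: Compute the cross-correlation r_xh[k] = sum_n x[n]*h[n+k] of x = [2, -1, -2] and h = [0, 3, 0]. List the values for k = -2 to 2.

Both sequences indexed from 0 and zero outside their support.
Lags with overlap: k = -2 to 2.
  r_xh[-2] = x[2]*h[0] = 0
  r_xh[-1] = x[1]*h[0] + x[2]*h[1] = -6
  r_xh[0] = x[0]*h[0] + x[1]*h[1] + x[2]*h[2] = -3
  r_xh[1] = x[0]*h[1] + x[1]*h[2] = 6
  r_xh[2] = x[0]*h[2] = 0
r_xh = [0, -6, -3, 6, 0] (for k = -2, ..., 2)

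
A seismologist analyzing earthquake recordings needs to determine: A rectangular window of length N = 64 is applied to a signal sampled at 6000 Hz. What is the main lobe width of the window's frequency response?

For a rectangular window of length N,
the main lobe width in frequency is 2*f_s/N.
= 2*6000/64 = 375/2 Hz
This determines the minimum frequency separation for resolving two sinusoids.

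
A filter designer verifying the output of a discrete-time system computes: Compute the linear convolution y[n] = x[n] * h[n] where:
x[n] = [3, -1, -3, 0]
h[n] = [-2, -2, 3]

y[n] = sum_k x[k]*h[n-k]. Output length = len(x) + len(h) - 1 = 4 + 3 - 1 = 6.
y[0] = 3*-2 = -6
y[1] = -1*-2 + 3*-2 = -4
y[2] = -3*-2 + -1*-2 + 3*3 = 17
y[3] = 0*-2 + -3*-2 + -1*3 = 3
y[4] = 0*-2 + -3*3 = -9
y[5] = 0*3 = 0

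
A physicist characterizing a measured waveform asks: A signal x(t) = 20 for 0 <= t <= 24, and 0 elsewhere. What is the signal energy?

Energy = integral of |x(t)|^2 dt over the signal duration
= 20^2 * 24 = 400 * 24 = 9600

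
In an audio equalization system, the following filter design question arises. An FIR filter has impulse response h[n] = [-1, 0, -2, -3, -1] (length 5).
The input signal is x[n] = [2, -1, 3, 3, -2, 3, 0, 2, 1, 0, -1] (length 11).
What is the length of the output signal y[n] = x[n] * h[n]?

For linear convolution, the output length is:
len(y) = len(x) + len(h) - 1 = 11 + 5 - 1 = 15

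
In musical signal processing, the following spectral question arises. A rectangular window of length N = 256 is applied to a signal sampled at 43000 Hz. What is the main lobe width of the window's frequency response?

For a rectangular window of length N,
the main lobe width in frequency is 2*f_s/N.
= 2*43000/256 = 5375/16 Hz
This determines the minimum frequency separation for resolving two sinusoids.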